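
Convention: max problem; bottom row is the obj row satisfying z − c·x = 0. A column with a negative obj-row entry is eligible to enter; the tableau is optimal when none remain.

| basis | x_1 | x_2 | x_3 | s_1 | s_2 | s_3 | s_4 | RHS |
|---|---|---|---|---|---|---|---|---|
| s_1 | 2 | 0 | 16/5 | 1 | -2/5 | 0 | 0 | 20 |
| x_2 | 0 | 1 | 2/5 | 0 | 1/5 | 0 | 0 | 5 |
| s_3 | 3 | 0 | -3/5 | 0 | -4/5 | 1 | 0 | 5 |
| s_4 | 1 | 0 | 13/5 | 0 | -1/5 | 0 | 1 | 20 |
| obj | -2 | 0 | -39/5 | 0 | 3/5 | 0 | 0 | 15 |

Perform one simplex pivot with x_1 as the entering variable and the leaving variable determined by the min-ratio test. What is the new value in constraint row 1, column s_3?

-2/3

Ratio test on column x_1 — row 1: 20/2 = 10; row 2: entry 0 ≤ 0; row 3: 5/3 = 5/3; row 4: 20/1 = 20. Minimum is 5/3 at row 3 (s_3 leaves); pivot element 3.
Divide row 3 by 3; eliminate column x_1 from the other rows.
Row 1 update in column s_3: 0 − 2·(1/3) = -2/3.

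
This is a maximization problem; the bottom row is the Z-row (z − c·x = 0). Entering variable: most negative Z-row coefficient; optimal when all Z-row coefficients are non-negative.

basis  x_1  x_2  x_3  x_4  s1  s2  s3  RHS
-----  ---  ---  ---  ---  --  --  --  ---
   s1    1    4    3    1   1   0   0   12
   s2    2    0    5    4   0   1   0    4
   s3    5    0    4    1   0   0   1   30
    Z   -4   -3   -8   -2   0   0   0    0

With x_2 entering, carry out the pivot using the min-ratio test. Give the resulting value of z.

9

Ratio test on column x_2 — row 1: 12/4 = 3; row 2: entry 0 ≤ 0; row 3: entry 0 ≤ 0. Minimum is 3 at row 1 (s1 leaves); pivot element 4.
Pivot on row 1; the Z-row RHS becomes 0 − (-3)·3 = 9.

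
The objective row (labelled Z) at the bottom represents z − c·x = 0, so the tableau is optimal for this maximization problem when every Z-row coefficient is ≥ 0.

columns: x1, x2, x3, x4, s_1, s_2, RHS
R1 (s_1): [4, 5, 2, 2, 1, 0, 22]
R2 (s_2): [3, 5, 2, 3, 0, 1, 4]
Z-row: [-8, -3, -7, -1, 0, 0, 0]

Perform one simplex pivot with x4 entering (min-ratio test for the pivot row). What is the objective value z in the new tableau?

4/3

Ratio test on column x4 — row 1: 22/2 = 11; row 2: 4/3 = 4/3. Minimum is 4/3 at row 2 (s_2 leaves); pivot element 3.
Pivot on row 2; the Z-row RHS becomes 0 − (-1)·(4/3) = 4/3.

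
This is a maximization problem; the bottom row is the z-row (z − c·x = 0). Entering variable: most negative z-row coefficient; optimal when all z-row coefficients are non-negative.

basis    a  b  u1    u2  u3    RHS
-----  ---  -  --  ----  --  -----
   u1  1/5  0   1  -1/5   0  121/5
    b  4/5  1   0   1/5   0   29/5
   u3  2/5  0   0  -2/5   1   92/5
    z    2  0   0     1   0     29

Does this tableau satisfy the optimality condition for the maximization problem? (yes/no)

yes

Every z-row coefficient is ≥ 0, so the tableau is optimal.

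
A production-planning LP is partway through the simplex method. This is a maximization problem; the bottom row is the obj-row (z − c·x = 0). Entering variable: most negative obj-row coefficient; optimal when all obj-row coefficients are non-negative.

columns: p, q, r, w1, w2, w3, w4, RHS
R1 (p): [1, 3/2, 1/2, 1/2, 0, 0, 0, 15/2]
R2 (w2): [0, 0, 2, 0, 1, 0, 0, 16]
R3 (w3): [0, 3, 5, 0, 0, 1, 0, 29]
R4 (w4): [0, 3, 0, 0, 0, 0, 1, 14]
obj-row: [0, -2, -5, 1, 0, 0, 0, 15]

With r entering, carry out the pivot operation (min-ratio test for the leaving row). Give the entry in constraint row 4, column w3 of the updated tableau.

Ratio test on column r — row 1: (15/2)/(1/2) = 15; row 2: 16/2 = 8; row 3: 29/5 = 29/5; row 4: entry 0 ≤ 0. Minimum is 29/5 at row 3 (w3 leaves); pivot element 5.
Divide row 3 by 5; eliminate column r from the other rows.
Row 4 update in column w3: 0 − 0·(1/5) = 0.

0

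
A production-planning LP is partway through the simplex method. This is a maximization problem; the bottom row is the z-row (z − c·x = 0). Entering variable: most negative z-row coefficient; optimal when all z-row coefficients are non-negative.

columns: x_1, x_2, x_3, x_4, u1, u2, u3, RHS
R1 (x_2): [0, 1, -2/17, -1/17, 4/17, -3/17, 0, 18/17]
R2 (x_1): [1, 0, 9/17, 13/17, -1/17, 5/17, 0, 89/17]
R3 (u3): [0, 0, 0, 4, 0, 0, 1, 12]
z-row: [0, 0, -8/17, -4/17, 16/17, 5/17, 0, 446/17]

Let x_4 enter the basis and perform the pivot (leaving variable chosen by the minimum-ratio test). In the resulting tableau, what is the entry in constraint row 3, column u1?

Ratio test on column x_4 — row 1: entry -1/17 ≤ 0; row 2: (89/17)/(13/17) = 89/13; row 3: 12/4 = 3. Minimum is 3 at row 3 (u3 leaves); pivot element 4.
Divide row 3 by 4; eliminate column x_4 from the other rows.
In the new row 3, the u1 entry is the old entry divided by the pivot: 0/4 = 0.

0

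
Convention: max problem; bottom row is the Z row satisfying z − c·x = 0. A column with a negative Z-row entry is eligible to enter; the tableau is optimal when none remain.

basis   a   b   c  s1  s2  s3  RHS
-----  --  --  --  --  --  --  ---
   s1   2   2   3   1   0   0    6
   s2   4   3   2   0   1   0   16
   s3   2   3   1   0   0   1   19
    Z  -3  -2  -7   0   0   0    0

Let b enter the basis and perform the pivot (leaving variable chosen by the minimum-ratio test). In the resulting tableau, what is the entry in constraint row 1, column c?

3/2

Ratio test on column b — row 1: 6/2 = 3; row 2: 16/3 = 16/3; row 3: 19/3 = 19/3. Minimum is 3 at row 1 (s1 leaves); pivot element 2.
Divide row 1 by 2; eliminate column b from the other rows.
In the new row 1, the c entry is the old entry divided by the pivot: 3/2 = 3/2.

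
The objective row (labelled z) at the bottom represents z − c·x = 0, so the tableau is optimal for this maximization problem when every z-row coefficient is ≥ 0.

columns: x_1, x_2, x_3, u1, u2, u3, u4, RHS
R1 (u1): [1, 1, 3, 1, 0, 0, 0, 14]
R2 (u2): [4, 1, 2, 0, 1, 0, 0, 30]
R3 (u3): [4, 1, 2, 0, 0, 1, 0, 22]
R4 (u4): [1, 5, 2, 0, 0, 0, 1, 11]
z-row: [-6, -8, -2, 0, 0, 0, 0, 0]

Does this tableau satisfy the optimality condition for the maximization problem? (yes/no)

no

The z-row has a negative entry -8 in column x_2, so it is not optimal.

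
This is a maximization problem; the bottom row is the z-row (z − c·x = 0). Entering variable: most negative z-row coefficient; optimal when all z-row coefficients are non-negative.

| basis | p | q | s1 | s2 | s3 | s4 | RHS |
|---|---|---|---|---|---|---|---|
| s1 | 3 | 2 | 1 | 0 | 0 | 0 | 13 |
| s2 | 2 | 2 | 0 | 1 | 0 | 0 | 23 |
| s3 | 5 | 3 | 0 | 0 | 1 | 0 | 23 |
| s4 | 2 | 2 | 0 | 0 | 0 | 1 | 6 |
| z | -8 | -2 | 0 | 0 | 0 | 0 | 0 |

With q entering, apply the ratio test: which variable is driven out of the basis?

Column q entries and ratios — s1: 13/2 = 13/2; s2: 23/2 = 23/2; s3: 23/3 = 23/3; s4: 6/2 = 3.
Smallest ratio is 3 in the row of s4, so s4 leaves.

s4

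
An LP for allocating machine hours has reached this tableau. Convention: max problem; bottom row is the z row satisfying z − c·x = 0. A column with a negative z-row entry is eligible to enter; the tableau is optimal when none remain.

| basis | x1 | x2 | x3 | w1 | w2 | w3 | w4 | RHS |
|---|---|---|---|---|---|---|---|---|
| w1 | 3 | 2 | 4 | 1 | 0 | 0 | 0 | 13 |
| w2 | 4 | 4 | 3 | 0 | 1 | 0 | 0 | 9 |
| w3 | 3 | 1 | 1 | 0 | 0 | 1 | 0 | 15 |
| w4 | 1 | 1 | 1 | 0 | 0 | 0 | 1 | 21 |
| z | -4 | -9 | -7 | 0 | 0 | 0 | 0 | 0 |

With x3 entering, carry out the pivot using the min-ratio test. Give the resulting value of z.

Ratio test on column x3 — row 1: 13/4 = 13/4; row 2: 9/3 = 3; row 3: 15/1 = 15; row 4: 21/1 = 21. Minimum is 3 at row 2 (w2 leaves); pivot element 3.
Pivot on row 2; the z-row RHS becomes 0 − (-7)·3 = 21.

21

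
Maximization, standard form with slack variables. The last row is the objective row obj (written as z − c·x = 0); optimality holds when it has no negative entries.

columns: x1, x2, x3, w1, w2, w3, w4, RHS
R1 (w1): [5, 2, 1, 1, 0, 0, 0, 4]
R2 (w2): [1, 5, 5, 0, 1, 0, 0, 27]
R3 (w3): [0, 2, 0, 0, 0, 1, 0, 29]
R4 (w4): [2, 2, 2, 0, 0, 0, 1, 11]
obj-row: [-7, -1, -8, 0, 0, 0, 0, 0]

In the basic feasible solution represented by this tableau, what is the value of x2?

x2 is not in the basis, so in the current basic feasible solution x2 = 0.

0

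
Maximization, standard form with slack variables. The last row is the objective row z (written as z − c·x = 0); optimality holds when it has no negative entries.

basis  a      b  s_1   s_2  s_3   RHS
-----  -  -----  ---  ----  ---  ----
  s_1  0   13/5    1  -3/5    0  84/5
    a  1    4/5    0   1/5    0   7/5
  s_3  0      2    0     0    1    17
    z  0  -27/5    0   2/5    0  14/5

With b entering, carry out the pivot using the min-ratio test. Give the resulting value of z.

49/4

Ratio test on column b — row 1: (84/5)/(13/5) = 84/13; row 2: (7/5)/(4/5) = 7/4; row 3: 17/2 = 17/2. Minimum is 7/4 at row 2 (a leaves); pivot element 4/5.
Pivot on row 2; the z-row RHS becomes 14/5 − (-27/5)·(7/4) = 49/4.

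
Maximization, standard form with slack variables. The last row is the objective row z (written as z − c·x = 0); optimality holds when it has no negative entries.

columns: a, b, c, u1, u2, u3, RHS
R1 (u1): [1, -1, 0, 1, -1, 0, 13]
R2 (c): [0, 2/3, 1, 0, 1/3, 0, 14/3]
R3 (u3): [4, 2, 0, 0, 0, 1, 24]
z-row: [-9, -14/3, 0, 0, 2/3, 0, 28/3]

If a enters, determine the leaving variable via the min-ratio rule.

u3

Column a entries and ratios — u1: 13/1 = 13; c: 0 ≤ 0, skip; u3: 24/4 = 6.
Smallest ratio is 6 in the row of u3, so u3 leaves.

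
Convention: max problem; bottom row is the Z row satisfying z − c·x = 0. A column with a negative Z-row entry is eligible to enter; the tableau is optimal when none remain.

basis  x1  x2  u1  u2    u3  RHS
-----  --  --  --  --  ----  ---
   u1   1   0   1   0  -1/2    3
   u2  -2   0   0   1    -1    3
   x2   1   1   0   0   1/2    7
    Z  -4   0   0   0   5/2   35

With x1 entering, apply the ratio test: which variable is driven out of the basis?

u1

Column x1 entries and ratios — u1: 3/1 = 3; u2: -2 ≤ 0, skip; x2: 7/1 = 7.
Smallest ratio is 3 in the row of u1, so u1 leaves.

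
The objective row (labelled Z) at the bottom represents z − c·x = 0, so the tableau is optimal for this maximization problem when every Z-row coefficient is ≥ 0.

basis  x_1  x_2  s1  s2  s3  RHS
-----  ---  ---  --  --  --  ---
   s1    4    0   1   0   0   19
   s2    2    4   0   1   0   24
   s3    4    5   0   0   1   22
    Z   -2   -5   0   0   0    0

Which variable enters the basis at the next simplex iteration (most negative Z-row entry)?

Negative Z-row entries: x_1: -2, x_2: -5.
The most negative is -5 in column x_2, so x_2 enters.

x_2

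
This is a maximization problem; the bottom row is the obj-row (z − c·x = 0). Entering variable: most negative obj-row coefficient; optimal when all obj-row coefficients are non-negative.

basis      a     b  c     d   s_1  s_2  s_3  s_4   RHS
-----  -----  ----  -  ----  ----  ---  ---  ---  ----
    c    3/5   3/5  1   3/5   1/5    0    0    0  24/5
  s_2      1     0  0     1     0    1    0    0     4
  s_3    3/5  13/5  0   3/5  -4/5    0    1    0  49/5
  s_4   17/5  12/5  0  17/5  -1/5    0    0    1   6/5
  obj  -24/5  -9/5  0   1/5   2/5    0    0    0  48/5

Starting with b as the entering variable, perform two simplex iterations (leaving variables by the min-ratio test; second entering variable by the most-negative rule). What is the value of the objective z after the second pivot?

Ratio test on column b — row 1: (24/5)/(3/5) = 8; row 2: entry 0 ≤ 0; row 3: (49/5)/(13/5) = 49/13; row 4: (6/5)/(12/5) = 1/2. Minimum is 1/2 at row 4 (s_4 leaves); pivot element 12/5.
Pivot on row 4; the obj-row RHS becomes 48/5 − (-9/5)·(1/2) = 21/2.
Next entering variable (most negative obj-row entry -9/4): a.
Ratio test on column a — row 1: entry -1/4 ≤ 0; row 2: 4/1 = 4; row 3: entry -37/12 ≤ 0; row 4: (1/2)/(17/12) = 6/17. Minimum is 6/17 at row 4 (b leaves); pivot element 17/12.
After the second pivot the obj-row RHS is 21/2 − (-9/4)·(6/17) = 192/17.

192/17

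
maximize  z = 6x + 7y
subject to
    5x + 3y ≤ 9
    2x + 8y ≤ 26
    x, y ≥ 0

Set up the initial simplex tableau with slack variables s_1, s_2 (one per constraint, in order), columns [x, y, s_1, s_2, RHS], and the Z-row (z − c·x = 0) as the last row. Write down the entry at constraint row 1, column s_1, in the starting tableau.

Slack s_1 belongs to constraint 1; its column is the unit vector e_1, so the entry in row 1 is 1.

1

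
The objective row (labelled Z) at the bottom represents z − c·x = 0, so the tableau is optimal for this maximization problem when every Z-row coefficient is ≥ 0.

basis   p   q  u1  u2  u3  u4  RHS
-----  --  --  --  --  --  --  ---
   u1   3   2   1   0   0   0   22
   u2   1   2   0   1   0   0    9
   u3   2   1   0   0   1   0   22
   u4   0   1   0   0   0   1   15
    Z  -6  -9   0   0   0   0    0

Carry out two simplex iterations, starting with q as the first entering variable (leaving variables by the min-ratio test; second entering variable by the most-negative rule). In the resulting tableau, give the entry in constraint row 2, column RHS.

Ratio test on column q — row 1: 22/2 = 11; row 2: 9/2 = 9/2; row 3: 22/1 = 22; row 4: 15/1 = 15. Minimum is 9/2 at row 2 (u2 leaves); pivot element 2.
Divide row 2 by 2; eliminate column q from the other rows.
Second iteration: most negative Z-row entry is -3/2 in column p, so p enters.
Ratio test on column p — row 1: 13/2 = 13/2; row 2: (9/2)/(1/2) = 9; row 3: (35/2)/(3/2) = 35/3; row 4: entry -1/2 ≤ 0. Minimum is 13/2 at row 1 (u1 leaves); pivot element 2.
Divide row 1 by 2; eliminate column p from the other rows.
After both pivots, the entry at constraint row 2, column RHS is 5/4.

5/4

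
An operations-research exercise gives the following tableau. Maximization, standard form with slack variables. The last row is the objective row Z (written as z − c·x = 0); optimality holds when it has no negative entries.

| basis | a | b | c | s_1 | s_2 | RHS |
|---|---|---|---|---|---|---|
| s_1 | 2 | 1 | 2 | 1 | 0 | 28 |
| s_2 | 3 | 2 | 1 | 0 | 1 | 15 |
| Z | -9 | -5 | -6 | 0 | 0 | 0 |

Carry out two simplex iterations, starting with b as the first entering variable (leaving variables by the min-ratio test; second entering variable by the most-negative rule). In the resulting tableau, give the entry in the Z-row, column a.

-1/3

Ratio test on column b — row 1: 28/1 = 28; row 2: 15/2 = 15/2. Minimum is 15/2 at row 2 (s_2 leaves); pivot element 2.
Divide row 2 by 2; eliminate column b from the other rows.
Second iteration: most negative Z-row entry is -7/2 in column c, so c enters.
Ratio test on column c — row 1: (41/2)/(3/2) = 41/3; row 2: (15/2)/(1/2) = 15. Minimum is 41/3 at row 1 (s_1 leaves); pivot element 3/2.
Divide row 1 by 3/2; eliminate column c from the other rows.
After both pivots, the entry at the Z-row, column a is -1/3.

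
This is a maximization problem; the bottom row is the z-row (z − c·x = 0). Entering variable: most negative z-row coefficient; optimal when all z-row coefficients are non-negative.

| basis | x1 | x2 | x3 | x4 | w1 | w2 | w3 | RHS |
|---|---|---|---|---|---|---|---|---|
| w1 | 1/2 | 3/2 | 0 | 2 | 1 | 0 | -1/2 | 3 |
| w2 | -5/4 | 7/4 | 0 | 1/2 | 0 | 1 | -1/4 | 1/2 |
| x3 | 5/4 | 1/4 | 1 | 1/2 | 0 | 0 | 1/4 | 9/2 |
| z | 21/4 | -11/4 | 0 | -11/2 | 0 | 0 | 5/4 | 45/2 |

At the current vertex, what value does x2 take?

0

x2 is not in the basis, so in the current basic feasible solution x2 = 0.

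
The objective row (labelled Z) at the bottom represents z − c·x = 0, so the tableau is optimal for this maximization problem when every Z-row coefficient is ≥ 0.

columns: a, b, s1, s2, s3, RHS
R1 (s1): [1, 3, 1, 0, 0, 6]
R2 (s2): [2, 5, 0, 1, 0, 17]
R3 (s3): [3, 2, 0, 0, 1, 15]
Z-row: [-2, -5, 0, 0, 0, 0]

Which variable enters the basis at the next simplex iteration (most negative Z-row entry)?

Negative Z-row entries: a: -2, b: -5.
The most negative is -5 in column b, so b enters.

b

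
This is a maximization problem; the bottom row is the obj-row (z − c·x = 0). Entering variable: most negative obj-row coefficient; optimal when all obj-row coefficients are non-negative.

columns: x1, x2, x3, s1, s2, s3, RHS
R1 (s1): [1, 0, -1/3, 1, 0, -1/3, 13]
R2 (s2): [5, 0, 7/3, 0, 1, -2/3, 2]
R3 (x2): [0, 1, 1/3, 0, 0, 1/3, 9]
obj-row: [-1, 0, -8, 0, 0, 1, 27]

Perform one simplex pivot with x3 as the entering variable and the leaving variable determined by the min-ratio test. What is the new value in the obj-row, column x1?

113/7

Ratio test on column x3 — row 1: entry -1/3 ≤ 0; row 2: 2/(7/3) = 6/7; row 3: 9/(1/3) = 27. Minimum is 6/7 at row 2 (s2 leaves); pivot element 7/3.
Divide row 2 by 7/3; eliminate column x3 from the other rows.
obj-row update in column x1: -1 − (-8)·(15/7) = 113/7.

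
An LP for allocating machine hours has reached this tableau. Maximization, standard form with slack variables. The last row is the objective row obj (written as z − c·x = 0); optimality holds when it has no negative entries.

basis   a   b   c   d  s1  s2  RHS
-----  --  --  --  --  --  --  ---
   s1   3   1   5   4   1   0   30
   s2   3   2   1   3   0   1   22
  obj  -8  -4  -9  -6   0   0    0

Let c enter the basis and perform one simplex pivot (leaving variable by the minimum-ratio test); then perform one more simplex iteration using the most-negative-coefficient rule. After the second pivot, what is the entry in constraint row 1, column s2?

Ratio test on column c — row 1: 30/5 = 6; row 2: 22/1 = 22. Minimum is 6 at row 1 (s1 leaves); pivot element 5.
Divide row 1 by 5; eliminate column c from the other rows.
Second iteration: most negative obj-row entry is -13/5 in column a, so a enters.
Ratio test on column a — row 1: 6/(3/5) = 10; row 2: 16/(12/5) = 20/3. Minimum is 20/3 at row 2 (s2 leaves); pivot element 12/5.
Divide row 2 by 12/5; eliminate column a from the other rows.
After both pivots, the entry at constraint row 1, column s2 is -1/4.

-1/4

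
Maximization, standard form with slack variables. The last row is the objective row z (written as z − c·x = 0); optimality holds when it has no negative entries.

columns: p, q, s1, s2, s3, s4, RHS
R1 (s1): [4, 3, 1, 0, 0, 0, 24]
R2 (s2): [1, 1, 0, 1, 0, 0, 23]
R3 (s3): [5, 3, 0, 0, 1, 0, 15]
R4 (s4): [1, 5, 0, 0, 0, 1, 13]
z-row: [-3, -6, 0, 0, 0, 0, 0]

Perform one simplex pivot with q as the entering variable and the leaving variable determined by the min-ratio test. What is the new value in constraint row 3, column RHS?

Ratio test on column q — row 1: 24/3 = 8; row 2: 23/1 = 23; row 3: 15/3 = 5; row 4: 13/5 = 13/5. Minimum is 13/5 at row 4 (s4 leaves); pivot element 5.
Divide row 4 by 5; eliminate column q from the other rows.
Row 3 update in column RHS: 15 − 3·(13/5) = 36/5.

36/5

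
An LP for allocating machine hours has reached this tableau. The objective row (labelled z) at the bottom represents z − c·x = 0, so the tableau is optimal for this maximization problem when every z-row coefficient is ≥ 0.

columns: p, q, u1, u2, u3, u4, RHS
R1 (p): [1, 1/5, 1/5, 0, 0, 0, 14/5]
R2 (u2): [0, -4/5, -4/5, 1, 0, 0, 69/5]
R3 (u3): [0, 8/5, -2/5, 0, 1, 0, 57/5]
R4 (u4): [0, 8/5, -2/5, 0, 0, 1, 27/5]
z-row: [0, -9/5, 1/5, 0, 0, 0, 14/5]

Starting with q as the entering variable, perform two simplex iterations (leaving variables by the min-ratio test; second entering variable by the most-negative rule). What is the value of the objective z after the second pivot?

11

Ratio test on column q — row 1: (14/5)/(1/5) = 14; row 2: entry -4/5 ≤ 0; row 3: (57/5)/(8/5) = 57/8; row 4: (27/5)/(8/5) = 27/8. Minimum is 27/8 at row 4 (u4 leaves); pivot element 8/5.
Pivot on row 4; the z-row RHS becomes 14/5 − (-9/5)·(27/8) = 71/8.
Next entering variable (most negative z-row entry -1/4): u1.
Ratio test on column u1 — row 1: (17/8)/(1/4) = 17/2; row 2: entry -1 ≤ 0; row 3: entry 0 ≤ 0; row 4: entry -1/4 ≤ 0. Minimum is 17/2 at row 1 (p leaves); pivot element 1/4.
After the second pivot the z-row RHS is 71/8 − (-1/4)·(17/2) = 11.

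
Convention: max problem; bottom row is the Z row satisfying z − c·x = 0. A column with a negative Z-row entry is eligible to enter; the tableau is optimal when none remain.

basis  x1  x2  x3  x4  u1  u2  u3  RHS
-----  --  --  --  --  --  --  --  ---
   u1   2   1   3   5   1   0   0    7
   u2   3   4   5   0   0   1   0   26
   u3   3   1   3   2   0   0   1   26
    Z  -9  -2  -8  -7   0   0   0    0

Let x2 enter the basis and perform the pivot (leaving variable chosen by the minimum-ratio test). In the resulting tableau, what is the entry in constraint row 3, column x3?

7/4

Ratio test on column x2 — row 1: 7/1 = 7; row 2: 26/4 = 13/2; row 3: 26/1 = 26. Minimum is 13/2 at row 2 (u2 leaves); pivot element 4.
Divide row 2 by 4; eliminate column x2 from the other rows.
Row 3 update in column x3: 3 − 1·(5/4) = 7/4.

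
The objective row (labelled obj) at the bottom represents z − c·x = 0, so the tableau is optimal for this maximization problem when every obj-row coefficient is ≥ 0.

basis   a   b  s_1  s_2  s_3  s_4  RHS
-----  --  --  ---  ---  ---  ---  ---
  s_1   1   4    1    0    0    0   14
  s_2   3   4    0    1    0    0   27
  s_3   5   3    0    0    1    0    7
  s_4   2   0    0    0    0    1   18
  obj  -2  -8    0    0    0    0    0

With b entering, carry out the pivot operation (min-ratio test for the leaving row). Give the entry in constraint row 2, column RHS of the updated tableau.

Ratio test on column b — row 1: 14/4 = 7/2; row 2: 27/4 = 27/4; row 3: 7/3 = 7/3; row 4: entry 0 ≤ 0. Minimum is 7/3 at row 3 (s_3 leaves); pivot element 3.
Divide row 3 by 3; eliminate column b from the other rows.
Row 2 update in column RHS: 27 − 4·(7/3) = 53/3.

53/3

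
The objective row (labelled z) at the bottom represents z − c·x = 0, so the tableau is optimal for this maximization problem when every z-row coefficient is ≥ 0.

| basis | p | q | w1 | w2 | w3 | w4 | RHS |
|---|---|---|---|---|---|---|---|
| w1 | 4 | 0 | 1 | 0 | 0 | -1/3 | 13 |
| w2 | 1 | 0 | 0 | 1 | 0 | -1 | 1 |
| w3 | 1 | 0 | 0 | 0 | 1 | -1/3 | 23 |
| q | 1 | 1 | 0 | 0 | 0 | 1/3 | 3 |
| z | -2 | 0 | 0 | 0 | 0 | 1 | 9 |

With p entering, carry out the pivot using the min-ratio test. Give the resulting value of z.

11

Ratio test on column p — row 1: 13/4 = 13/4; row 2: 1/1 = 1; row 3: 23/1 = 23; row 4: 3/1 = 3. Minimum is 1 at row 2 (w2 leaves); pivot element 1.
Pivot on row 2; the z-row RHS becomes 9 − (-2)·1 = 11.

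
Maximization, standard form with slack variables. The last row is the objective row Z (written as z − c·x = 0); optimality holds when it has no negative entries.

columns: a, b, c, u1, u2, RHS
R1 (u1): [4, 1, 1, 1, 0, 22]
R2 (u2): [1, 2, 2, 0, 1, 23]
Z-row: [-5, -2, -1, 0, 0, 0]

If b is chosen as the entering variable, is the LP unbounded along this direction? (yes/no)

no

Column b has positive entries in row(s) 1, 2, so the ratio test bounds it — not unbounded.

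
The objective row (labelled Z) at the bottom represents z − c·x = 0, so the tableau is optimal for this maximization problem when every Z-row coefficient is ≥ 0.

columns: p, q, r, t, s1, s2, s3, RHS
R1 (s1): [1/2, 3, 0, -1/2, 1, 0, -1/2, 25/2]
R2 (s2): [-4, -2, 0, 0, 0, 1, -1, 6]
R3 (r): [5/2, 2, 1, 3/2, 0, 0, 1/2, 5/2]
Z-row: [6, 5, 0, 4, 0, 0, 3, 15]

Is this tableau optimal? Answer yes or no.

Every Z-row coefficient is ≥ 0, so the tableau is optimal.

yes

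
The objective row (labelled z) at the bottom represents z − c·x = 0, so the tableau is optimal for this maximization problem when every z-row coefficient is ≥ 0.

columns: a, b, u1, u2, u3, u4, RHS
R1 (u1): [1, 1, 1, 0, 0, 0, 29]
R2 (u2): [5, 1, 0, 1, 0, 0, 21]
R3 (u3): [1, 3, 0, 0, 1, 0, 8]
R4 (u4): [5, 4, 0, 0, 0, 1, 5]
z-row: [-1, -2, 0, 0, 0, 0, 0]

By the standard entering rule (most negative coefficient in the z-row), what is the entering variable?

Negative z-row entries: a: -1, b: -2.
The most negative is -2 in column b, so b enters.

b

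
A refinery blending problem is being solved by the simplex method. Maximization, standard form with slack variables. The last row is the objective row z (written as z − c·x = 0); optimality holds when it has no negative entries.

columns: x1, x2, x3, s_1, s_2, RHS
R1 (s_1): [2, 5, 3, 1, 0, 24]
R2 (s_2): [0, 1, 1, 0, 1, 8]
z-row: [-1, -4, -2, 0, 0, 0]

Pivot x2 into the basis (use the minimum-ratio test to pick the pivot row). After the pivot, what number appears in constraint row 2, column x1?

-2/5

Ratio test on column x2 — row 1: 24/5 = 24/5; row 2: 8/1 = 8. Minimum is 24/5 at row 1 (s_1 leaves); pivot element 5.
Divide row 1 by 5; eliminate column x2 from the other rows.
Row 2 update in column x1: 0 − 1·(2/5) = -2/5.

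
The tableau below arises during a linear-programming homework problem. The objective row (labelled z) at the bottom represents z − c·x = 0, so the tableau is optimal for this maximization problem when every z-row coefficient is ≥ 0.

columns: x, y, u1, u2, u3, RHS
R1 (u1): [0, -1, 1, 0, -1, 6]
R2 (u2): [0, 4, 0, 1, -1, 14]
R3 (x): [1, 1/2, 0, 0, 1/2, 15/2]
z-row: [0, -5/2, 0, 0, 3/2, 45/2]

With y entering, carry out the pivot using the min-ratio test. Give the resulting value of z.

125/4

Ratio test on column y — row 1: entry -1 ≤ 0; row 2: 14/4 = 7/2; row 3: (15/2)/(1/2) = 15. Minimum is 7/2 at row 2 (u2 leaves); pivot element 4.
Pivot on row 2; the z-row RHS becomes 45/2 − (-5/2)·(7/2) = 125/4.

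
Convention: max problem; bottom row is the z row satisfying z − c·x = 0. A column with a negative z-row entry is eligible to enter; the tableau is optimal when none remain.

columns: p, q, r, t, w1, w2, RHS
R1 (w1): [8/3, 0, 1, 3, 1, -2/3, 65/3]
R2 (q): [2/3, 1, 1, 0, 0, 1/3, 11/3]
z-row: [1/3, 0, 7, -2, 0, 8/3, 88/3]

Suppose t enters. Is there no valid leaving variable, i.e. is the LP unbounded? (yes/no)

Column t has positive entries in row(s) 1, so the ratio test bounds it — not unbounded.

no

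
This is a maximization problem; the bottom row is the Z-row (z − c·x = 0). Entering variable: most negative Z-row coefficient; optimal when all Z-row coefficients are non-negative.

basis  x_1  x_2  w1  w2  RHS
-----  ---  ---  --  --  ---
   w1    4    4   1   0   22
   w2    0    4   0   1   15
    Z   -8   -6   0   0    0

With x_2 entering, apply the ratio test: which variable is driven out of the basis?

w2

Column x_2 entries and ratios — w1: 22/4 = 11/2; w2: 15/4 = 15/4.
Smallest ratio is 15/4 in the row of w2, so w2 leaves.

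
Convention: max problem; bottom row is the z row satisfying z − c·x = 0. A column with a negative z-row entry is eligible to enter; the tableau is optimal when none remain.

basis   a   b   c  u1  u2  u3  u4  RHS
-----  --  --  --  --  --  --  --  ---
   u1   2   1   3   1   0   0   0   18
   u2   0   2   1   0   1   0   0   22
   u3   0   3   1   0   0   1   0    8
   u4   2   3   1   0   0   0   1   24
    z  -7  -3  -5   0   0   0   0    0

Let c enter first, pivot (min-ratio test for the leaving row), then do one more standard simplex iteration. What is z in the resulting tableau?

63

Ratio test on column c — row 1: 18/3 = 6; row 2: 22/1 = 22; row 3: 8/1 = 8; row 4: 24/1 = 24. Minimum is 6 at row 1 (u1 leaves); pivot element 3.
Pivot on row 1; the z-row RHS becomes 0 − (-5)·6 = 30.
Next entering variable (most negative z-row entry -11/3): a.
Ratio test on column a — row 1: 6/(2/3) = 9; row 2: entry -2/3 ≤ 0; row 3: entry -2/3 ≤ 0; row 4: 18/(4/3) = 27/2. Minimum is 9 at row 1 (c leaves); pivot element 2/3.
After the second pivot the z-row RHS is 30 − (-11/3)·9 = 63.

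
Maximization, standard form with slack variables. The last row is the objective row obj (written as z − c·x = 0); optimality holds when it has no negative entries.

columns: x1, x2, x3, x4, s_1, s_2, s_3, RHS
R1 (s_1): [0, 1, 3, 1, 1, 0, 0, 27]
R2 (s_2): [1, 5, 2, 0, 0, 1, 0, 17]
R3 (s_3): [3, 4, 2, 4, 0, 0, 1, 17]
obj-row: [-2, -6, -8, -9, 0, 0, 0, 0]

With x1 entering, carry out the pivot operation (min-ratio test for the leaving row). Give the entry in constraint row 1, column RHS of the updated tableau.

27

Ratio test on column x1 — row 1: entry 0 ≤ 0; row 2: 17/1 = 17; row 3: 17/3 = 17/3. Minimum is 17/3 at row 3 (s_3 leaves); pivot element 3.
Divide row 3 by 3; eliminate column x1 from the other rows.
Row 1 update in column RHS: 27 − 0·(17/3) = 27.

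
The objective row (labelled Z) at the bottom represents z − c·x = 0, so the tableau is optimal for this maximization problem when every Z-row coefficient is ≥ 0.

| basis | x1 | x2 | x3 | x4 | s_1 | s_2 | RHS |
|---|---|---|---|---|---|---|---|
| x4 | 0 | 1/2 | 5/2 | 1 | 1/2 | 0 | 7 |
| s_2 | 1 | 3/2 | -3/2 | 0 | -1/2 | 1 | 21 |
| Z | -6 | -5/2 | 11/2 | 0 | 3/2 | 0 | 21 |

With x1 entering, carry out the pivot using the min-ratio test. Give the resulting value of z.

Ratio test on column x1 — row 1: entry 0 ≤ 0; row 2: 21/1 = 21. Minimum is 21 at row 2 (s_2 leaves); pivot element 1.
Pivot on row 2; the Z-row RHS becomes 21 − (-6)·21 = 147.

147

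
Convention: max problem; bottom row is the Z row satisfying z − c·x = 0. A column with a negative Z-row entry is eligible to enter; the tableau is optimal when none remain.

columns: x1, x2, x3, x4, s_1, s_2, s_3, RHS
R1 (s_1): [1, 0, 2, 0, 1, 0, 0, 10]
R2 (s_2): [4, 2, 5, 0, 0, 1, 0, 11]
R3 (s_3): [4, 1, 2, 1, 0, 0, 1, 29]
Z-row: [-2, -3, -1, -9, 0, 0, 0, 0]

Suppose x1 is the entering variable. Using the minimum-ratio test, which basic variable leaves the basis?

s_2

Column x1 entries and ratios — s_1: 10/1 = 10; s_2: 11/4 = 11/4; s_3: 29/4 = 29/4.
Smallest ratio is 11/4 in the row of s_2, so s_2 leaves.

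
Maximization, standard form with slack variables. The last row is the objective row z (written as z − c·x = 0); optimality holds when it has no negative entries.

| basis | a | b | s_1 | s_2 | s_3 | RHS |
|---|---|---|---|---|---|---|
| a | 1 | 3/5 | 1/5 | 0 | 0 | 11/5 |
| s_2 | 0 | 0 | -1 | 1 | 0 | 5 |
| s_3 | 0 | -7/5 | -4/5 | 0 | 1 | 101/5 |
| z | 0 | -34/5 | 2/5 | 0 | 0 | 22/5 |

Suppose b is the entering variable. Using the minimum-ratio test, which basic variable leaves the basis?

a

Column b entries and ratios — a: (11/5)/(3/5) = 11/3; s_2: 0 ≤ 0, skip; s_3: -7/5 ≤ 0, skip.
Smallest ratio is 11/3 in the row of a, so a leaves.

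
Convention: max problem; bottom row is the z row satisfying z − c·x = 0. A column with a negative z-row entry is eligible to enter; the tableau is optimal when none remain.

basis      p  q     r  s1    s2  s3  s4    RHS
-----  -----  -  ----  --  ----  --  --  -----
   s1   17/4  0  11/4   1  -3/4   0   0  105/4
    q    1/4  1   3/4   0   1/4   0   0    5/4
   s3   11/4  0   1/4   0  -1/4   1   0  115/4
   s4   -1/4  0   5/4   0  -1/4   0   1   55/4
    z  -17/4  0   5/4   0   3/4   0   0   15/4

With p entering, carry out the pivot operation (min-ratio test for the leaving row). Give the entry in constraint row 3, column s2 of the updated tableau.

Ratio test on column p — row 1: (105/4)/(17/4) = 105/17; row 2: (5/4)/(1/4) = 5; row 3: (115/4)/(11/4) = 115/11; row 4: entry -1/4 ≤ 0. Minimum is 5 at row 2 (q leaves); pivot element 1/4.
Divide row 2 by 1/4; eliminate column p from the other rows.
Row 3 update in column s2: -1/4 − (11/4)·1 = -3.

-3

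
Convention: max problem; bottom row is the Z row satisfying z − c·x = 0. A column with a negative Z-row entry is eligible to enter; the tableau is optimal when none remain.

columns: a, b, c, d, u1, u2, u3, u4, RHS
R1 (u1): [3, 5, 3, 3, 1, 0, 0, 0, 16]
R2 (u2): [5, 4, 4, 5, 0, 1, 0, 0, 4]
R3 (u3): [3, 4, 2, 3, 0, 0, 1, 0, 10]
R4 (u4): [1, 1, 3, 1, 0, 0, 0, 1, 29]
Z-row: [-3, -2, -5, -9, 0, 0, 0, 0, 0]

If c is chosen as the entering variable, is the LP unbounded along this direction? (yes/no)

Column c has positive entries in row(s) 1, 2, 3, 4, so the ratio test bounds it — not unbounded.

no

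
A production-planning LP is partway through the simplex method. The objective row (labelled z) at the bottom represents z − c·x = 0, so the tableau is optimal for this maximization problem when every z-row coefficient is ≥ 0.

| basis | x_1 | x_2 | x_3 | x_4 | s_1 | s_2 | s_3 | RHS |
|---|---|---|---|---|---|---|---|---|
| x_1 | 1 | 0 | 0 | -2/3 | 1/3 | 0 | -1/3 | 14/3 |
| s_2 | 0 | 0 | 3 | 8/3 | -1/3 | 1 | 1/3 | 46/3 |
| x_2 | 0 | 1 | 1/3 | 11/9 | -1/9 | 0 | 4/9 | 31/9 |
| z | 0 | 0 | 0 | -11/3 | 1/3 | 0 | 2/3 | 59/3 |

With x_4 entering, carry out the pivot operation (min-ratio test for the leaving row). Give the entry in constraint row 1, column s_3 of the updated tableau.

-1/11

Ratio test on column x_4 — row 1: entry -2/3 ≤ 0; row 2: (46/3)/(8/3) = 23/4; row 3: (31/9)/(11/9) = 31/11. Minimum is 31/11 at row 3 (x_2 leaves); pivot element 11/9.
Divide row 3 by 11/9; eliminate column x_4 from the other rows.
Row 1 update in column s_3: -1/3 − (-2/3)·(4/11) = -1/11.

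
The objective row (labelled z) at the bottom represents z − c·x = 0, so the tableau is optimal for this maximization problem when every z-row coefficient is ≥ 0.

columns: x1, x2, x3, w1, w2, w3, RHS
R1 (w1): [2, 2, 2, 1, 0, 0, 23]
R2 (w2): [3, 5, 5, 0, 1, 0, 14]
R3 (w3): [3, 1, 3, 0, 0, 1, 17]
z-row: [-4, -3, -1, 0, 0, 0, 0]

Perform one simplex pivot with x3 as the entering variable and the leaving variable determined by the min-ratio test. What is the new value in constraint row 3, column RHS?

43/5

Ratio test on column x3 — row 1: 23/2 = 23/2; row 2: 14/5 = 14/5; row 3: 17/3 = 17/3. Minimum is 14/5 at row 2 (w2 leaves); pivot element 5.
Divide row 2 by 5; eliminate column x3 from the other rows.
Row 3 update in column RHS: 17 − 3·(14/5) = 43/5.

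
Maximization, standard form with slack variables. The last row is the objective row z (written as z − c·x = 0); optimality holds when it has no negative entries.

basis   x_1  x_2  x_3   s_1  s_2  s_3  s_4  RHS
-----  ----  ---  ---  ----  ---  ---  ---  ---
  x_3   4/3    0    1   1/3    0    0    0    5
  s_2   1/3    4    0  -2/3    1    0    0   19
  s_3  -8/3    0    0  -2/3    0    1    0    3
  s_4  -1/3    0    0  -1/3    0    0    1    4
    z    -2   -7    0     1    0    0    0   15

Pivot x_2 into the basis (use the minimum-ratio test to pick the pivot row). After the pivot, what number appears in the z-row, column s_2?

Ratio test on column x_2 — row 1: entry 0 ≤ 0; row 2: 19/4 = 19/4; row 3: entry 0 ≤ 0; row 4: entry 0 ≤ 0. Minimum is 19/4 at row 2 (s_2 leaves); pivot element 4.
Divide row 2 by 4; eliminate column x_2 from the other rows.
z-row update in column s_2: 0 − (-7)·(1/4) = 7/4.

7/4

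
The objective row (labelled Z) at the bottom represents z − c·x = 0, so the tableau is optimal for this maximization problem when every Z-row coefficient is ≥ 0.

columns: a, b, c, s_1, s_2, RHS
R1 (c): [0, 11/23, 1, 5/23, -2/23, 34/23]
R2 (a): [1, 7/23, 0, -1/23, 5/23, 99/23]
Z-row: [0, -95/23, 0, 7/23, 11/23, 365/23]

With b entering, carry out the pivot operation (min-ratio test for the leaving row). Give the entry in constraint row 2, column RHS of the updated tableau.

Ratio test on column b — row 1: (34/23)/(11/23) = 34/11; row 2: (99/23)/(7/23) = 99/7. Minimum is 34/11 at row 1 (c leaves); pivot element 11/23.
Divide row 1 by 11/23; eliminate column b from the other rows.
Row 2 update in column RHS: 99/23 − (7/23)·(34/11) = 37/11.

37/11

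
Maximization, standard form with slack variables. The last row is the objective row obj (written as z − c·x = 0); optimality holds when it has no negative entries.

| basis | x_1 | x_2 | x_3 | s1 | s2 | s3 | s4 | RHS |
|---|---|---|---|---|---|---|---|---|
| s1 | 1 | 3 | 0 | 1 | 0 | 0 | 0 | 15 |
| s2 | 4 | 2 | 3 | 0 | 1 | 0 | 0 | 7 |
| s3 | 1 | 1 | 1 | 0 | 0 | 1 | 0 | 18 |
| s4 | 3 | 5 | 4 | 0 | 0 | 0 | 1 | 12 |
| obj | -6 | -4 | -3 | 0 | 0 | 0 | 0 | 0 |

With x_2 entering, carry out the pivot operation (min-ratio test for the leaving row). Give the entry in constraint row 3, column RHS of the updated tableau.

78/5

Ratio test on column x_2 — row 1: 15/3 = 5; row 2: 7/2 = 7/2; row 3: 18/1 = 18; row 4: 12/5 = 12/5. Minimum is 12/5 at row 4 (s4 leaves); pivot element 5.
Divide row 4 by 5; eliminate column x_2 from the other rows.
Row 3 update in column RHS: 18 − 1·(12/5) = 78/5.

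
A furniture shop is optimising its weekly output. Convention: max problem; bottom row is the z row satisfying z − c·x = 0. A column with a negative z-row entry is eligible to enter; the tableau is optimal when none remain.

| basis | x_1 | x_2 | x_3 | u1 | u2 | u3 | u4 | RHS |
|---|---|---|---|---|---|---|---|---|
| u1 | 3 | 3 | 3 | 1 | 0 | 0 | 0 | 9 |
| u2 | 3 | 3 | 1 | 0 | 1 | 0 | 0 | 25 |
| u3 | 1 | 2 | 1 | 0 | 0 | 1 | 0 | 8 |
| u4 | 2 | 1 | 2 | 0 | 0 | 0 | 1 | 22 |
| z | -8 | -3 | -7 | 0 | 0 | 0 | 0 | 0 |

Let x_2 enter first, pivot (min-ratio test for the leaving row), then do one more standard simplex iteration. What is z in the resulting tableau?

24

Ratio test on column x_2 — row 1: 9/3 = 3; row 2: 25/3 = 25/3; row 3: 8/2 = 4; row 4: 22/1 = 22. Minimum is 3 at row 1 (u1 leaves); pivot element 3.
Pivot on row 1; the z-row RHS becomes 0 − (-3)·3 = 9.
Next entering variable (most negative z-row entry -5): x_1.
Ratio test on column x_1 — row 1: 3/1 = 3; row 2: entry 0 ≤ 0; row 3: entry -1 ≤ 0; row 4: 19/1 = 19. Minimum is 3 at row 1 (x_2 leaves); pivot element 1.
After the second pivot the z-row RHS is 9 − (-5)·3 = 24.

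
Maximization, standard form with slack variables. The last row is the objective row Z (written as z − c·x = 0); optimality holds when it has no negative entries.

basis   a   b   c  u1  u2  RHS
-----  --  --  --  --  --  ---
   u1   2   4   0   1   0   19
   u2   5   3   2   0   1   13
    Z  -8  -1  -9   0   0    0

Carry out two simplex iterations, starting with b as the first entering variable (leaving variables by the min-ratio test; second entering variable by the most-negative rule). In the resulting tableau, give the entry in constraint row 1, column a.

2

Ratio test on column b — row 1: 19/4 = 19/4; row 2: 13/3 = 13/3. Minimum is 13/3 at row 2 (u2 leaves); pivot element 3.
Divide row 2 by 3; eliminate column b from the other rows.
Second iteration: most negative Z-row entry is -25/3 in column c, so c enters.
Ratio test on column c — row 1: entry -8/3 ≤ 0; row 2: (13/3)/(2/3) = 13/2. Minimum is 13/2 at row 2 (b leaves); pivot element 2/3.
Divide row 2 by 2/3; eliminate column c from the other rows.
After both pivots, the entry at constraint row 1, column a is 2.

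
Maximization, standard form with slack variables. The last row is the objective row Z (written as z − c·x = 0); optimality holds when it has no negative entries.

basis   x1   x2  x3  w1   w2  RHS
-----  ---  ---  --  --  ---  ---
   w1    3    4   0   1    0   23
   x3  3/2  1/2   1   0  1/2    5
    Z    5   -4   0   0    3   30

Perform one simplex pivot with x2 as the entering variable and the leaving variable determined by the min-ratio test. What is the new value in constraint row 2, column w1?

-1/8

Ratio test on column x2 — row 1: 23/4 = 23/4; row 2: 5/(1/2) = 10. Minimum is 23/4 at row 1 (w1 leaves); pivot element 4.
Divide row 1 by 4; eliminate column x2 from the other rows.
Row 2 update in column w1: 0 − (1/2)·(1/4) = -1/8.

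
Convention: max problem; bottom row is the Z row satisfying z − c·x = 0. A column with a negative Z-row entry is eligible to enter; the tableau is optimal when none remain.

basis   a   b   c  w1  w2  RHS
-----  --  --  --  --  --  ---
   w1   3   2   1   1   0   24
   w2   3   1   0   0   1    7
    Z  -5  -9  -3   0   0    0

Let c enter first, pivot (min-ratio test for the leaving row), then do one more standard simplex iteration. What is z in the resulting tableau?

Ratio test on column c — row 1: 24/1 = 24; row 2: entry 0 ≤ 0. Minimum is 24 at row 1 (w1 leaves); pivot element 1.
Pivot on row 1; the Z-row RHS becomes 0 − (-3)·24 = 72.
Next entering variable (most negative Z-row entry -3): b.
Ratio test on column b — row 1: 24/2 = 12; row 2: 7/1 = 7. Minimum is 7 at row 2 (w2 leaves); pivot element 1.
After the second pivot the Z-row RHS is 72 − (-3)·7 = 93.

93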